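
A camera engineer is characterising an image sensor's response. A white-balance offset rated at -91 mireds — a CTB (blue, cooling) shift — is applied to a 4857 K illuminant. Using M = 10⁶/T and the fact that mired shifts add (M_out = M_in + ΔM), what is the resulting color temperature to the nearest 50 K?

M_in = 10⁶/4857 = 205.89 mireds.
M_out = 205.89 + (-91) = 114.89 mireds.
T_out = 10⁶/114.89 = 8704.1 K → 8700 K.

8700 K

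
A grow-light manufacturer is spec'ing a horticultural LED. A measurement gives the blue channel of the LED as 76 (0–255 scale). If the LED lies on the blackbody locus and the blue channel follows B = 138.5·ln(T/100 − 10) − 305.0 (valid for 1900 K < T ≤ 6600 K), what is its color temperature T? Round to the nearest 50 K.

2550 K

ln(t − 10) = (76 + 305.0) / 138.5 = 2.7509.
t − 10 = e^2.7509 = 15.657, so t = 25.657.
T = 100·t = 2566 K → 2550 K to the nearest 50 K.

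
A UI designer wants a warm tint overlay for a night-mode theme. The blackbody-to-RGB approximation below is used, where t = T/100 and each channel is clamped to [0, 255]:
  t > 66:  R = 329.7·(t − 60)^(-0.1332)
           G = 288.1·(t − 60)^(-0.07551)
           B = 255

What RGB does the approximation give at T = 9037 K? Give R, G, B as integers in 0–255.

R=209, G=223, B=255

t = 9037/100 = 90.37; the t > 66 branch applies.
R = 329.7·(90.37 − 60)^(-0.1332) = 329.7·30.37^(-0.1332) = 329.7·0.63466 = 209.246.
G = 288.1·(90.37 − 60)^(-0.07551) = 288.1·30.37^(-0.07551) = 288.1·0.77279 = 222.640.
B = 255 by definition for t > 66.
Rounded: (209, 223, 255).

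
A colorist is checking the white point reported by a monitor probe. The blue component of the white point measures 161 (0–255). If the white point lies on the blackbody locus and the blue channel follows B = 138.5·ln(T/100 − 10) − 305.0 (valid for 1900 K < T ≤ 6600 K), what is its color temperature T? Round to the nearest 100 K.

3900 K

ln(t − 10) = (161 + 305.0) / 138.5 = 3.3646.
t − 10 = e^3.3646 = 28.923, so t = 38.923.
T = 100·t = 3892 K → 3900 K to the nearest 100 K.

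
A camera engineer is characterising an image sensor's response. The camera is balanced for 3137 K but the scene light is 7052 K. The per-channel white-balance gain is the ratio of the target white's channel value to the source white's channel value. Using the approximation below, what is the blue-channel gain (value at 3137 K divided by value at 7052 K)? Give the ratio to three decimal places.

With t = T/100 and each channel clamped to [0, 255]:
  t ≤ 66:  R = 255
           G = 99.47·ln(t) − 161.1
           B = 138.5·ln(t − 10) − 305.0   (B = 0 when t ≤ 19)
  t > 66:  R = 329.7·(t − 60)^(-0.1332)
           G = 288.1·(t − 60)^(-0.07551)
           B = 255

At 7052 K (t = 70.52):
  B = 255 by definition for t > 66.
At 3137 K (t = 31.37):
  B = 138.5·ln(31.37 − 10) − 305.0 = 138.5·ln 21.37 − 305.0 = 138.5·3.0620 − 305.0 = 119.085.
Gain = 119.085 / 255.000 = 0.4670 → 0.467.

0.467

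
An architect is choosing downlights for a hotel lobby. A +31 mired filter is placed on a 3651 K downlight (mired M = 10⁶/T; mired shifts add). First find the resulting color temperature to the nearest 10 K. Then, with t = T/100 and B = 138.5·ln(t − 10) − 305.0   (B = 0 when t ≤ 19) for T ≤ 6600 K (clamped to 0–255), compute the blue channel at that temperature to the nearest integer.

M_in = 10⁶/3651 = 273.90; M_out = 273.90 + (+31) = 304.90.
T_out = 10⁶/304.90 = 3279.8 K → 3280 K; t = 32.8.
B = 138.5·ln(32.8 − 10) − 305.0 = 138.5·ln 22.8 − 305.0 = 138.5·3.1268 − 305.0 = 128.056.
Rounded: 128.

128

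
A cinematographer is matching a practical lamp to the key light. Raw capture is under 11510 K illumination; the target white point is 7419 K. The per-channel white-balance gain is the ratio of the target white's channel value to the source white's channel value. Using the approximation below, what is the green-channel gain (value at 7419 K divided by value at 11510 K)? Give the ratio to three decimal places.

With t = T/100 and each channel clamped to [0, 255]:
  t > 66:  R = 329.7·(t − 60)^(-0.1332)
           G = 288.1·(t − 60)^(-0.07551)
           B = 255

At 11510 K (t = 115.1):
  G = 288.1·(115.1 − 60)^(-0.07551) = 288.1·55.1^(-0.07551) = 288.1·0.73880 = 212.848.
At 7419 K (t = 74.19):
  G = 288.1·(74.19 − 60)^(-0.07551) = 288.1·14.19^(-0.07551) = 288.1·0.81849 = 235.807.
Gain = 235.807 / 212.848 = 1.1079 → 1.108.

1.108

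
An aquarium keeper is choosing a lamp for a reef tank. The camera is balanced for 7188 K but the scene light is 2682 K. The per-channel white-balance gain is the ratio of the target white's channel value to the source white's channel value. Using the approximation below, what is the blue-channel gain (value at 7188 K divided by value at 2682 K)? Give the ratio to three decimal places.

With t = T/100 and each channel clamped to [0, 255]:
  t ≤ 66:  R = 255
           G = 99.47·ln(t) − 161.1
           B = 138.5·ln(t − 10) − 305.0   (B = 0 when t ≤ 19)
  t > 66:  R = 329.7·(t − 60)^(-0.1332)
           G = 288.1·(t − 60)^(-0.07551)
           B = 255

2.968

At 2682 K (t = 26.82):
  B = 138.5·ln(26.82 − 10) − 305.0 = 138.5·ln 16.82 − 305.0 = 138.5·2.8226 − 305.0 = 85.926.
At 7188 K (t = 71.88):
  B = 255 by definition for t > 66.
Gain = 255.000 / 85.926 = 2.9677 → 2.968.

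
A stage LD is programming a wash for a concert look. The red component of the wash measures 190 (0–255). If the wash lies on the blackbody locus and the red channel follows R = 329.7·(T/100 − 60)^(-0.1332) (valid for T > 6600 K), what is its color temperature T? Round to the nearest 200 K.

(t − 60)^(-0.1332) = 190/329.7 = 0.57628.
t − 60 = 0.57628^(1/-0.1332) = 0.57628^(-7.508) = 62.667, so t = 122.667.
T = 100·t = 12267 K → 12200 K to the nearest 200 K.

12200 K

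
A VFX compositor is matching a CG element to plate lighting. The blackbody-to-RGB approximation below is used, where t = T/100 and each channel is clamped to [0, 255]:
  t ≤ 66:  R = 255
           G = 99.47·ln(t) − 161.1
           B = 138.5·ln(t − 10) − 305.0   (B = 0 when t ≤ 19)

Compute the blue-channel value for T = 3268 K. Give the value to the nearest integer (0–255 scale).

t = 3268/100 = 32.68; the t ≤ 66 branch applies.
B = 138.5·ln(32.68 − 10) − 305.0 = 138.5·ln 22.68 − 305.0 = 138.5·3.1215 − 305.0 = 127.325.
Rounded: 127.

127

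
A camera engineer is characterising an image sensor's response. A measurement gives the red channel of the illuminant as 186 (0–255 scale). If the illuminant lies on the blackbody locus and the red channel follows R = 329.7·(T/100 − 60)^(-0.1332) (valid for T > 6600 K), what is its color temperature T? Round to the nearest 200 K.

(t − 60)^(-0.1332) = 186/329.7 = 0.56415.
t − 60 = 0.56415^(1/-0.1332) = 0.56415^(-7.508) = 73.521, so t = 133.521.
T = 100·t = 13352 K → 13400 K to the nearest 200 K.

13400 K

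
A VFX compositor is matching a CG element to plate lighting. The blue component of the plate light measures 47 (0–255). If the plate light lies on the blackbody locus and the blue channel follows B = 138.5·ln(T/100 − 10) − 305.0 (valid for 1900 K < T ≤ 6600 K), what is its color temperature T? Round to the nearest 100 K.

ln(t − 10) = (47 + 305.0) / 138.5 = 2.5415.
t − 10 = e^2.5415 = 12.699, so t = 22.699.
T = 100·t = 2270 K → 2300 K to the nearest 100 K.

2300 K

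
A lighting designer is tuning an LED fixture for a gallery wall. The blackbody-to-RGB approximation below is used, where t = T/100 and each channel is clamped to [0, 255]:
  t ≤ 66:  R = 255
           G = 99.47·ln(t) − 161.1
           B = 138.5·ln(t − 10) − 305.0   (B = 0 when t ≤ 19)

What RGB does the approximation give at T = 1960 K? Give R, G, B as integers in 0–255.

t = 1960/100 = 19.6; the t ≤ 66 branch applies.
R = 255 by definition for t ≤ 66.
G = 99.47·ln 19.6 − 161.1 = 99.47·2.9755 − 161.1 = 134.876.
B = 138.5·ln(19.6 − 10) − 305.0 = 138.5·ln 9.6 − 305.0 = 138.5·2.2618 − 305.0 = 8.254.
Rounded: (255, 135, 8).

R=255, G=135, B=8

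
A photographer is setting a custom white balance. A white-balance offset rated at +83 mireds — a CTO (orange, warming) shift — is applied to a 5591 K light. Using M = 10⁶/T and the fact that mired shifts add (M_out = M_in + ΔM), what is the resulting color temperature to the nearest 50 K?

M_in = 10⁶/5591 = 178.86 mireds.
M_out = 178.86 + (+83) = 261.86 mireds.
T_out = 10⁶/261.86 = 3818.9 K → 3800 K.

3800 K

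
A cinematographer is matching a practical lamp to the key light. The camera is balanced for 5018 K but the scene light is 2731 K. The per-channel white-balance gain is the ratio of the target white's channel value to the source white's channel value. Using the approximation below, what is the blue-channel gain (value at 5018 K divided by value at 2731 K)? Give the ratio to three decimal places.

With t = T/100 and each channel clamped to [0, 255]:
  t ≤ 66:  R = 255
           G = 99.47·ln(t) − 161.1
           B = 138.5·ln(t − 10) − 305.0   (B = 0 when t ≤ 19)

At 2731 K (t = 27.31):
  B = 138.5·ln(27.31 − 10) − 305.0 = 138.5·ln 17.31 − 305.0 = 138.5·2.8513 − 305.0 = 89.903.
At 5018 K (t = 50.18):
  B = 138.5·ln(50.18 − 10) − 305.0 = 138.5·ln 40.18 − 305.0 = 138.5·3.6934 − 305.0 = 206.532.
Gain = 206.532 / 89.903 = 2.2973 → 2.297.

2.297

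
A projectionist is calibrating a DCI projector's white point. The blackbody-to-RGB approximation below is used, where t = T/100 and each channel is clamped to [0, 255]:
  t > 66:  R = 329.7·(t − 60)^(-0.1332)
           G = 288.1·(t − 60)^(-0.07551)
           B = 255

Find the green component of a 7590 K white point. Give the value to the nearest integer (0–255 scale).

t = 7590/100 = 75.9; the t > 66 branch applies.
G = 288.1·(75.9 − 60)^(-0.07551) = 288.1·15.9^(-0.07551) = 288.1·0.81149 = 233.790.
Rounded: 234.

234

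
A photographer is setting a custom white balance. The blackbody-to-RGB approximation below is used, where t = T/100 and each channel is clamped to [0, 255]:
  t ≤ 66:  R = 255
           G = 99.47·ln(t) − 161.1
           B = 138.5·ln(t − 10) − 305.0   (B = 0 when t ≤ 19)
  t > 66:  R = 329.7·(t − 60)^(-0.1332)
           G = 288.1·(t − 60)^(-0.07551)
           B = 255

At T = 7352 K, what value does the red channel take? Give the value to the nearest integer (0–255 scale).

t = 7352/100 = 73.52; the t > 66 branch applies.
R = 329.7·(73.52 − 60)^(-0.1332) = 329.7·13.52^(-0.1332) = 329.7·0.70689 = 233.063.
Rounded: 233.

233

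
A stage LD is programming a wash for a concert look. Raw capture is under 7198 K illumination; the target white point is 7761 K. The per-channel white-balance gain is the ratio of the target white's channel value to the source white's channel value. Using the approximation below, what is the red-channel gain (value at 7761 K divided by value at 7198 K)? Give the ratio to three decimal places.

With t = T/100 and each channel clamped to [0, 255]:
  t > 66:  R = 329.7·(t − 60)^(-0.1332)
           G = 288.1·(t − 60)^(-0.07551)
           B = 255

0.950

At 7198 K (t = 71.98):
  R = 329.7·(71.98 − 60)^(-0.1332) = 329.7·11.98^(-0.1332) = 329.7·0.71837 = 236.847.
At 7761 K (t = 77.61):
  R = 329.7·(77.61 − 60)^(-0.1332) = 329.7·17.61^(-0.1332) = 329.7·0.68244 = 225.001.
Gain = 225.001 / 236.847 = 0.9500 → 0.950.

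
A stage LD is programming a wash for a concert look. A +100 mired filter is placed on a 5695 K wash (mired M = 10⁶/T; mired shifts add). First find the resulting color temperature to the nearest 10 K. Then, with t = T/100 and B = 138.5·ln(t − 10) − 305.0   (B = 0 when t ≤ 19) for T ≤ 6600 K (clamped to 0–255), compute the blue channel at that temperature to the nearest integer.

148

M_in = 10⁶/5695 = 175.59; M_out = 175.59 + (+100) = 275.59.
T_out = 10⁶/275.59 = 3628.5 K → 3630 K; t = 36.3.
B = 138.5·ln(36.3 − 10) − 305.0 = 138.5·ln 26.3 − 305.0 = 138.5·3.2696 − 305.0 = 147.835.
Rounded: 148.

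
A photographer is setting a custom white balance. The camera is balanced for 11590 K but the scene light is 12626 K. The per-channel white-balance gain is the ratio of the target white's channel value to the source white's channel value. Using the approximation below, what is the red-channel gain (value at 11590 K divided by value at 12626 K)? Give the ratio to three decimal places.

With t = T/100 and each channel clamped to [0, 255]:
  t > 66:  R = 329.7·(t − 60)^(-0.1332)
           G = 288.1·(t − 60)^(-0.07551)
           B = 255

1.023

At 12626 K (t = 126.26):
  R = 329.7·(126.26 − 60)^(-0.1332) = 329.7·66.26^(-0.1332) = 329.7·0.57202 = 188.594.
At 11590 K (t = 115.9):
  R = 329.7·(115.9 − 60)^(-0.1332) = 329.7·55.9^(-0.1332) = 329.7·0.58512 = 192.914.
Gain = 192.914 / 188.594 = 1.0229 → 1.023.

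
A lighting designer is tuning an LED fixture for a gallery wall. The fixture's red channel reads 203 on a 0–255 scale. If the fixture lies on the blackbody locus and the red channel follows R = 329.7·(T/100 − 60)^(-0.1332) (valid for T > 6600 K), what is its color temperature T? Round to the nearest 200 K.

9800 K

(t − 60)^(-0.1332) = 203/329.7 = 0.61571.
t − 60 = 0.61571^(1/-0.1332) = 0.61571^(-7.508) = 38.129, so t = 98.129.
T = 100·t = 9813 K → 9800 K to the nearest 200 K.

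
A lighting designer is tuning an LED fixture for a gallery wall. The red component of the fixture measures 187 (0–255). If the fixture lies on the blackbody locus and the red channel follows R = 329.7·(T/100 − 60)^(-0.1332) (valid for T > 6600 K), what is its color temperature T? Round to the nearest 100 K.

(t − 60)^(-0.1332) = 187/329.7 = 0.56718.
t − 60 = 0.56718^(1/-0.1332) = 0.56718^(-7.508) = 70.620, so t = 130.620.
T = 100·t = 13062 K → 13100 K to the nearest 100 K.

13100 K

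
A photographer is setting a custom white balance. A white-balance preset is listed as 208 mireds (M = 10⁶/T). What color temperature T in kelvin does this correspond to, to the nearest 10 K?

T = 10⁶ / 208 = 4807.69 K → 4810 K.

4810 K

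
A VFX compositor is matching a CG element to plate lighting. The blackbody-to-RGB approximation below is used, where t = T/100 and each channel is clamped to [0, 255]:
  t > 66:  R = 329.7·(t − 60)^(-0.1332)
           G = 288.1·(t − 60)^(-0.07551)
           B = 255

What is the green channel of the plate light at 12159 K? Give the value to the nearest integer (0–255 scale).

211

t = 12159/100 = 121.59; the t > 66 branch applies.
G = 288.1·(121.59 − 60)^(-0.07551) = 288.1·61.59^(-0.07551) = 288.1·0.73261 = 211.066.
Rounded: 211.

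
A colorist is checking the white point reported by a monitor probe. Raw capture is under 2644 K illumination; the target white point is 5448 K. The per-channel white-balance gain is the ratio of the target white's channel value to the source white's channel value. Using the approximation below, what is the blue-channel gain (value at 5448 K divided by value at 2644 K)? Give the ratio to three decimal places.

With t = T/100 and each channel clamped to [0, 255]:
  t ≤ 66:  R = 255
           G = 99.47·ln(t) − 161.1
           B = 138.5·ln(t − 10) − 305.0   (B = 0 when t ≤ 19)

At 2644 K (t = 26.44):
  B = 138.5·ln(26.44 − 10) − 305.0 = 138.5·ln 16.44 − 305.0 = 138.5·2.7997 − 305.0 = 82.761.
At 5448 K (t = 54.48):
  B = 138.5·ln(54.48 − 10) − 305.0 = 138.5·ln 44.48 − 305.0 = 138.5·3.7950 − 305.0 = 220.613.
Gain = 220.613 / 82.761 = 2.6657 → 2.666.

2.666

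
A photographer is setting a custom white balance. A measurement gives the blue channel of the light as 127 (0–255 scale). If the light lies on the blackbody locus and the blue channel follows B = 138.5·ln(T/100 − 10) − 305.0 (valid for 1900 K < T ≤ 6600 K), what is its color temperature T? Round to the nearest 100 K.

ln(t − 10) = (127 + 305.0) / 138.5 = 3.1191.
t − 10 = e^3.1191 = 22.627, so t = 32.627.
T = 100·t = 3263 K → 3300 K to the nearest 100 K.

3300 K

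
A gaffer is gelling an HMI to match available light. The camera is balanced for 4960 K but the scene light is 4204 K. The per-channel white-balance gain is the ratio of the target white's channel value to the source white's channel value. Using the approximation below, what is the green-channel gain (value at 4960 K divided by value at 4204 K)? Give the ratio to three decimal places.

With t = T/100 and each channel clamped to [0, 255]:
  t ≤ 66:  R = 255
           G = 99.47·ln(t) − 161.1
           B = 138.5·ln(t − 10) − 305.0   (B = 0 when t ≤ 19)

At 4204 K (t = 42.04):
  G = 99.47·ln 42.04 − 161.1 = 99.47·3.7386 − 161.1 = 210.781.
At 4960 K (t = 49.6):
  G = 99.47·ln 49.6 − 161.1 = 99.47·3.9040 − 161.1 = 227.230.
Gain = 227.230 / 210.781 = 1.0780 → 1.078.

1.078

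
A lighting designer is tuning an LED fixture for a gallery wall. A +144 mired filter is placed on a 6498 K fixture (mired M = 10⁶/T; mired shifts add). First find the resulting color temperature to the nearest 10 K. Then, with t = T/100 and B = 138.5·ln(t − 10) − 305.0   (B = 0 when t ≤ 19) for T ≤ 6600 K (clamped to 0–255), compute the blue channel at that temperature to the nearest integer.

M_in = 10⁶/6498 = 153.89; M_out = 153.89 + (+144) = 297.89.
T_out = 10⁶/297.89 = 3356.9 K → 3360 K; t = 33.6.
B = 138.5·ln(33.6 − 10) − 305.0 = 138.5·ln 23.6 − 305.0 = 138.5·3.1612 − 305.0 = 132.833.
Rounded: 133.

133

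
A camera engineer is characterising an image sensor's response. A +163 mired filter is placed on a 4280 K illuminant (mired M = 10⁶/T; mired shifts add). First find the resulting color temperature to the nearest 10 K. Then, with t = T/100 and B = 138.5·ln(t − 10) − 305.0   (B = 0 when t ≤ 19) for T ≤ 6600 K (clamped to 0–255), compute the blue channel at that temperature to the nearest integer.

M_in = 10⁶/4280 = 233.64; M_out = 233.64 + (+163) = 396.64.
T_out = 10⁶/396.64 = 2521.1 K → 2520 K; t = 25.2.
B = 138.5·ln(25.2 − 10) − 305.0 = 138.5·ln 15.2 − 305.0 = 138.5·2.7213 − 305.0 = 71.899.
Rounded: 72.

72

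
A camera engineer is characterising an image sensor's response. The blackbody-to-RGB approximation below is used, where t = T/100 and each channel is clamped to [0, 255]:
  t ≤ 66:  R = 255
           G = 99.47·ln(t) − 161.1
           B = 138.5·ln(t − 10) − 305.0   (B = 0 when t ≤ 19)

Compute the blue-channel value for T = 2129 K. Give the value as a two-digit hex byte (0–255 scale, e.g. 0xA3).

t = 2129/100 = 21.29; the t ≤ 66 branch applies.
B = 138.5·ln(21.29 − 10) − 305.0 = 138.5·ln 11.29 − 305.0 = 138.5·2.4239 − 305.0 = 30.713.
Rounded: 31; in hex, 0x1F.

0x1F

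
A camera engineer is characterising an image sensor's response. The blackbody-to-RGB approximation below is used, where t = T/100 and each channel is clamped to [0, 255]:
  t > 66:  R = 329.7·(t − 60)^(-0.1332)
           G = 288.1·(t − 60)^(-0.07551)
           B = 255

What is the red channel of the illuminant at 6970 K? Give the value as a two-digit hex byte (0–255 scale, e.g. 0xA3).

t = 6970/100 = 69.7; the t > 66 branch applies.
R = 329.7·(69.7 − 60)^(-0.1332) = 329.7·9.7^(-0.1332) = 329.7·0.73886 = 243.602.
Rounded: 244; in hex, 0xF4.

0xF4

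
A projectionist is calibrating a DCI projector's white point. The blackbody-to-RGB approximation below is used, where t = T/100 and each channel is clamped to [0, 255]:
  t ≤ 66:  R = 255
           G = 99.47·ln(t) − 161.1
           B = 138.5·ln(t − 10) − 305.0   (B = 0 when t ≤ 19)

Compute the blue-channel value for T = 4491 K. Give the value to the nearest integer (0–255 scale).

187

t = 4491/100 = 44.91; the t ≤ 66 branch applies.
B = 138.5·ln(44.91 − 10) − 305.0 = 138.5·ln 34.91 − 305.0 = 138.5·3.5528 − 305.0 = 187.059.
Rounded: 187.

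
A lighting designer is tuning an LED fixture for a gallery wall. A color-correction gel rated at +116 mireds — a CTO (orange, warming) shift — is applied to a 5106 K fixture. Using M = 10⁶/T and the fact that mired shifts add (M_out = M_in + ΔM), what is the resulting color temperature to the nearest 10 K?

M_in = 10⁶/5106 = 195.85 mireds.
M_out = 195.85 + (+116) = 311.85 mireds.
T_out = 10⁶/311.85 = 3206.7 K → 3210 K.

3210 K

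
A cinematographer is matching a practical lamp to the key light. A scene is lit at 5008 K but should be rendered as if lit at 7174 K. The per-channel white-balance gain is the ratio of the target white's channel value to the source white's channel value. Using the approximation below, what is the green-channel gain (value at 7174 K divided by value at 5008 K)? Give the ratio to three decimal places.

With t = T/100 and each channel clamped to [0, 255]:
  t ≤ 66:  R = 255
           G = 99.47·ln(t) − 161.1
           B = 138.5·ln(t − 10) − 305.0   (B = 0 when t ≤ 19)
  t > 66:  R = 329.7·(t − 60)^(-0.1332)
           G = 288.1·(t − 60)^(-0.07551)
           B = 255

At 5008 K (t = 50.08):
  G = 99.47·ln 50.08 − 161.1 = 99.47·3.9136 − 161.1 = 228.188.
At 7174 K (t = 71.74):
  G = 288.1·(71.74 − 60)^(-0.07551) = 288.1·11.74^(-0.07551) = 288.1·0.83029 = 239.206.
Gain = 239.206 / 228.188 = 1.0483 → 1.048.

1.048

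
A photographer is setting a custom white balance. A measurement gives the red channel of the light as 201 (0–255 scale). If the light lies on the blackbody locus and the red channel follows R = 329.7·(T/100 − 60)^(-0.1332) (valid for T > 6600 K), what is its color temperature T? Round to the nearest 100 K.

(t − 60)^(-0.1332) = 201/329.7 = 0.60965.
t − 60 = 0.60965^(1/-0.1332) = 0.60965^(-7.508) = 41.071, so t = 101.071.
T = 100·t = 10107 K → 10100 K to the nearest 100 K.

10100 K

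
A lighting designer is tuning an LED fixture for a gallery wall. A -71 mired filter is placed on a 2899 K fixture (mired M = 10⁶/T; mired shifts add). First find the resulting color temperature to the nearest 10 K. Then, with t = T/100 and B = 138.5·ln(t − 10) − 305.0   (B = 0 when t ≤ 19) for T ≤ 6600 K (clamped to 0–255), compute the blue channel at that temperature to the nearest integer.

149

M_in = 10⁶/2899 = 344.95; M_out = 344.95 + (-71) = 273.95.
T_out = 10⁶/273.95 = 3650.3 K → 3650 K; t = 36.5.
B = 138.5·ln(36.5 − 10) − 305.0 = 138.5·ln 26.5 − 305.0 = 138.5·3.2771 − 305.0 = 148.885.
Rounded: 149.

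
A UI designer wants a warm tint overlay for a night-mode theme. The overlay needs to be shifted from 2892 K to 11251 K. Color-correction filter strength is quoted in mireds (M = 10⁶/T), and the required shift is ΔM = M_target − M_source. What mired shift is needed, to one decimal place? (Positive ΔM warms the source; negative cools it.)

-256.9 mireds

M_source = 10⁶/2892 = 345.781; M_target = 10⁶/11251 = 88.881.
ΔM = 88.881 − 345.781 = -256.900 → -256.9 mireds, a cooling shift.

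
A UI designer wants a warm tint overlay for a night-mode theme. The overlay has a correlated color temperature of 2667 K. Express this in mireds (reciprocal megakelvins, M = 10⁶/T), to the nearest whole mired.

375 mireds

M = 10⁶ / 2667 = 374.953 → 375 mireds.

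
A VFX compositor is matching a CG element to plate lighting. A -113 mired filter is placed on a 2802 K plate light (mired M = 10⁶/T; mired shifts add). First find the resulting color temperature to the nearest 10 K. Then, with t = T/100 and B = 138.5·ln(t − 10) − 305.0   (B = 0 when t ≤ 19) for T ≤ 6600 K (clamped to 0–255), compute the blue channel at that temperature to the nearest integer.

171

M_in = 10⁶/2802 = 356.89; M_out = 356.89 + (-113) = 243.89.
T_out = 10⁶/243.89 = 4100.2 K → 4100 K; t = 41.
B = 138.5·ln(41 − 10) − 305.0 = 138.5·ln 31 − 305.0 = 138.5·3.4340 − 305.0 = 170.607.
Rounded: 171.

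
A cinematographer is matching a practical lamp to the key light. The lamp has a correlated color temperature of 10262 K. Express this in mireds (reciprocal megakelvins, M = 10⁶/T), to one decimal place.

M = 10⁶ / 10262 = 97.447 → 97.4 mireds.

97.4 mireds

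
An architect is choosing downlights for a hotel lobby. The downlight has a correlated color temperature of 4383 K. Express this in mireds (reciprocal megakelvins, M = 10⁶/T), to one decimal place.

228.2 mireds

M = 10⁶ / 4383 = 228.154 → 228.2 mireds.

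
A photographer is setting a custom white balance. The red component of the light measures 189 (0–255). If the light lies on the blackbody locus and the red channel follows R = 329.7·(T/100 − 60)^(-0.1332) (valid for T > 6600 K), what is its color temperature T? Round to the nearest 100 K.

(t − 60)^(-0.1332) = 189/329.7 = 0.57325.
t − 60 = 0.57325^(1/-0.1332) = 0.57325^(-7.508) = 65.199, so t = 125.199.
T = 100·t = 12520 K → 12500 K to the nearest 100 K.

12500 K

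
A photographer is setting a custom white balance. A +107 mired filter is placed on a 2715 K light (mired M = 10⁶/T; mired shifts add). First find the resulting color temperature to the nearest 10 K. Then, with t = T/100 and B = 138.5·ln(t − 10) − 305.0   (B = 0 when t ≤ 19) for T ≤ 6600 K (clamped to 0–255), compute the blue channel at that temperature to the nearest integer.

M_in = 10⁶/2715 = 368.32; M_out = 368.32 + (+107) = 475.32.
T_out = 10⁶/475.32 = 2103.8 K → 2100 K; t = 21.
B = 138.5·ln(21 − 10) − 305.0 = 138.5·ln 11 − 305.0 = 138.5·2.3979 − 305.0 = 27.108.
Rounded: 27.

27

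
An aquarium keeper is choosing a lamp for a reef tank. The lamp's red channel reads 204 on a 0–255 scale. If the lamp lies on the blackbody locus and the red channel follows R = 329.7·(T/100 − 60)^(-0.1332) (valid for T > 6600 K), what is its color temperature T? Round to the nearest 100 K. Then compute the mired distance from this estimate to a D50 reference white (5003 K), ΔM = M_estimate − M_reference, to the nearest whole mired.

-97 mireds

(t − 60)^(-0.1332) = 204/329.7 = 0.61874.
t − 60 = 0.61874^(1/-0.1332) = 0.61874^(-7.508) = 36.748, so t = 96.748.
T = 100·t = 9675 K → 9700 K to the nearest 100 K.
M_estimate = 10⁶/9700 = 103.09; M_reference = 10⁶/5003 = 199.88.
ΔM = 103.09 − 199.88 = -96.79 → -97 mireds.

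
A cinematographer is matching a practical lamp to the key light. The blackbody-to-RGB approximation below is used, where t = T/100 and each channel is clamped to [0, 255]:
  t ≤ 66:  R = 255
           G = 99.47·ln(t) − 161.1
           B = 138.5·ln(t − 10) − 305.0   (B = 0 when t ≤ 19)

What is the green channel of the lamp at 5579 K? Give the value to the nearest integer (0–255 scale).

t = 5579/100 = 55.79; the t ≤ 66 branch applies.
G = 99.47·ln 55.79 − 161.1 = 99.47·4.0216 − 161.1 = 238.928.
Rounded: 239.

239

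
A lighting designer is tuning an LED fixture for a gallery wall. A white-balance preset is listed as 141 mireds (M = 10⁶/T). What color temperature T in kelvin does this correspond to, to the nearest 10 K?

7090 K

T = 10⁶ / 141 = 7092.20 K → 7090 K.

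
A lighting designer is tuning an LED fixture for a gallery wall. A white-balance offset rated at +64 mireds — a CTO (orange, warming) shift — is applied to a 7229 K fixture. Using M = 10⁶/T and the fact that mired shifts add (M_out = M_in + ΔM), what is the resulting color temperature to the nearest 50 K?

M_in = 10⁶/7229 = 138.33 mireds.
M_out = 138.33 + (+64) = 202.33 mireds.
T_out = 10⁶/202.33 = 4942.4 K → 4950 K.

4950 K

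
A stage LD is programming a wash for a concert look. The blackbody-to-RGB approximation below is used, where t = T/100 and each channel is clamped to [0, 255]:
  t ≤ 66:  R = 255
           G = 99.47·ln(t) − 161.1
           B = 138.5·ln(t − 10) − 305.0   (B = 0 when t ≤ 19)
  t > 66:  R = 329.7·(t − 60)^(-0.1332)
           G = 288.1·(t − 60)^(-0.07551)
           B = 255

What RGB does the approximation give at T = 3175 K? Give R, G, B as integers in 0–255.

t = 3175/100 = 31.75; the t ≤ 66 branch applies.
R = 255 by definition for t ≤ 66.
G = 99.47·ln 31.75 − 161.1 = 99.47·3.4579 − 161.1 = 182.857.
B = 138.5·ln(31.75 − 10) − 305.0 = 138.5·ln 21.75 − 305.0 = 138.5·3.0796 − 305.0 = 121.527.
Rounded: (255, 183, 122).

R=255, G=183, B=122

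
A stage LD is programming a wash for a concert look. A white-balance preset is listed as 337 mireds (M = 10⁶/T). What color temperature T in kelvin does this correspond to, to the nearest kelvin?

T = 10⁶ / 337 = 2967.36 K → 2967 K.

2967 K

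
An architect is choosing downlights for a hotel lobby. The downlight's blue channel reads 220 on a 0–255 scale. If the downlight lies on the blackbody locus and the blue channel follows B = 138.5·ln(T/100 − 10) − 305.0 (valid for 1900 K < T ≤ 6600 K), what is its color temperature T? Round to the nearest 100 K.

5400 K

ln(t − 10) = (220 + 305.0) / 138.5 = 3.7906.
t − 10 = e^3.7906 = 44.284, so t = 54.284.
T = 100·t = 5428 K → 5400 K to the nearest 100 K.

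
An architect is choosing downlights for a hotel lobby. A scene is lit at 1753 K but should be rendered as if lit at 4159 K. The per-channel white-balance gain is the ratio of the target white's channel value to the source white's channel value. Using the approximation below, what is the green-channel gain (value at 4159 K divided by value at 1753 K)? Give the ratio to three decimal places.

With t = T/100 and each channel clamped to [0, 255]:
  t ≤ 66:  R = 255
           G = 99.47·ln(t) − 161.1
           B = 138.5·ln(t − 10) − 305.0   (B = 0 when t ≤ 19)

1.694

At 1753 K (t = 17.53):
  G = 99.47·ln 17.53 − 161.1 = 99.47·2.8639 − 161.1 = 123.773.
At 4159 K (t = 41.59):
  G = 99.47·ln 41.59 − 161.1 = 99.47·3.7279 − 161.1 = 209.710.
Gain = 209.710 / 123.773 = 1.6943 → 1.694.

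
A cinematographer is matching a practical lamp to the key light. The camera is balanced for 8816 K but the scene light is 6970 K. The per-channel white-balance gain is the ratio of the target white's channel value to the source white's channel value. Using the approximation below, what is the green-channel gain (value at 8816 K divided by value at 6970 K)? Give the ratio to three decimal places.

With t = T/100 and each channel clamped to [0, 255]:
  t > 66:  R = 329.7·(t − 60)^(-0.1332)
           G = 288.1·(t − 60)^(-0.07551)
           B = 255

0.923

At 6970 K (t = 69.7):
  G = 288.1·(69.7 − 60)^(-0.07551) = 288.1·9.7^(-0.07551) = 288.1·0.84234 = 242.679.
At 8816 K (t = 88.16):
  G = 288.1·(88.16 − 60)^(-0.07551) = 288.1·28.16^(-0.07551) = 288.1·0.77721 = 223.914.
Gain = 223.914 / 242.679 = 0.9227 → 0.923.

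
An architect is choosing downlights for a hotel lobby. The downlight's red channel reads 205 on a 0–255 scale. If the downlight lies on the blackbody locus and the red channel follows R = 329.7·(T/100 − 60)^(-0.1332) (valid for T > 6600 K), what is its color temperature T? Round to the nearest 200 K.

9600 K

(t − 60)^(-0.1332) = 205/329.7 = 0.62178.
t − 60 = 0.62178^(1/-0.1332) = 0.62178^(-7.508) = 35.423, so t = 95.423.
T = 100·t = 9542 K → 9600 K to the nearest 200 K.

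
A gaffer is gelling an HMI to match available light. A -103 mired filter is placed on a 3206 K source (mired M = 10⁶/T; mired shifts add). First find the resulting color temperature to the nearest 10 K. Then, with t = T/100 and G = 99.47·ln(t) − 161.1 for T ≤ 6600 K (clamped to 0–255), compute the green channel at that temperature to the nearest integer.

224

M_in = 10⁶/3206 = 311.92; M_out = 311.92 + (-103) = 208.92.
T_out = 10⁶/208.92 = 4786.6 K → 4790 K; t = 47.9.
G = 99.47·ln 47.9 − 161.1 = 99.47·3.8691 − 161.1 = 223.761.
Rounded: 224.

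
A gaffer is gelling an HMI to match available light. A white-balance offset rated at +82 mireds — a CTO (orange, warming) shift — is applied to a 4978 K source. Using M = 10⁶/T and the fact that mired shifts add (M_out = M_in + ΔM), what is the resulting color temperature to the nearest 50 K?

3550 K

M_in = 10⁶/4978 = 200.88 mireds.
M_out = 200.88 + (+82) = 282.88 mireds.
T_out = 10⁶/282.88 = 3535.0 K → 3550 K.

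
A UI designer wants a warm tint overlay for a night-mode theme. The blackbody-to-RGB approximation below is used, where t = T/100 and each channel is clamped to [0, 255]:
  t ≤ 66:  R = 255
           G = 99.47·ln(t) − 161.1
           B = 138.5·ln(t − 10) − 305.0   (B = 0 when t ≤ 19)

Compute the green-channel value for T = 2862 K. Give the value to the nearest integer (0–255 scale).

t = 2862/100 = 28.62; the t ≤ 66 branch applies.
G = 99.47·ln 28.62 − 161.1 = 99.47·3.3541 − 161.1 = 172.533.
Rounded: 173.

173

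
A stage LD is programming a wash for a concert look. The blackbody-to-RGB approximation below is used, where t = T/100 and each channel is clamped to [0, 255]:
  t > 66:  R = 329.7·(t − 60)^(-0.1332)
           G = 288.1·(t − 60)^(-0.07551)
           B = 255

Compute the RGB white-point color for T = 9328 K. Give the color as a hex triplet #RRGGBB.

#CFDDFF

t = 9328/100 = 93.28; the t > 66 branch applies.
R = 329.7·(93.28 − 60)^(-0.1332) = 329.7·33.28^(-0.1332) = 329.7·0.62697 = 206.711.
G = 288.1·(93.28 − 60)^(-0.07551) = 288.1·33.28^(-0.07551) = 288.1·0.76747 = 221.107.
B = 255 by definition for t > 66.
Rounded: (207, 221, 255).
In hex: #CFDDFF.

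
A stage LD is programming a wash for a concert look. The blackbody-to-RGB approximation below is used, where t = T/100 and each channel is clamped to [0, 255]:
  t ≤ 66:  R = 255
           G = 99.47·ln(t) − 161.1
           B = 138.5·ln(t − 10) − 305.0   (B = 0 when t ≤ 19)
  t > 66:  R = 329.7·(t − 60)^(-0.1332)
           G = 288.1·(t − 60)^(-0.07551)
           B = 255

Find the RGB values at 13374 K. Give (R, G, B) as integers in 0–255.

t = 13374/100 = 133.74; the t > 66 branch applies.
R = 329.7·(133.74 − 60)^(-0.1332) = 329.7·73.74^(-0.1332) = 329.7·0.56393 = 185.926.
G = 288.1·(133.74 − 60)^(-0.07551) = 288.1·73.74^(-0.07551) = 288.1·0.72272 = 208.215.
B = 255 by definition for t > 66.
Rounded: (186, 208, 255).

(186, 208, 255)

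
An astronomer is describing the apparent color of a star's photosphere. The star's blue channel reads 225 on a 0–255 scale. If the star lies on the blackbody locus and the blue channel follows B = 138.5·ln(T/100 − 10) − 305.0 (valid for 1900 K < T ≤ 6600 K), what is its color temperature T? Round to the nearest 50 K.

ln(t − 10) = (225 + 305.0) / 138.5 = 3.8267.
t − 10 = e^3.8267 = 45.911, so t = 55.911.
T = 100·t = 5591 K → 5600 K to the nearest 50 K.

5600 K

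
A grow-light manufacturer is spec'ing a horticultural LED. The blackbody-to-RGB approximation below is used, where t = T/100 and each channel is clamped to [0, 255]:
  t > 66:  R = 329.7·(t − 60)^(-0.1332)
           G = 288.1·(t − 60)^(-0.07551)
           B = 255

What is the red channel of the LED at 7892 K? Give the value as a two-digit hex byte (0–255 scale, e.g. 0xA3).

0xDF

t = 7892/100 = 78.92; the t > 66 branch applies.
R = 329.7·(78.92 − 60)^(-0.1332) = 329.7·18.92^(-0.1332) = 329.7·0.67595 = 222.860.
Rounded: 223; in hex, 0xDF.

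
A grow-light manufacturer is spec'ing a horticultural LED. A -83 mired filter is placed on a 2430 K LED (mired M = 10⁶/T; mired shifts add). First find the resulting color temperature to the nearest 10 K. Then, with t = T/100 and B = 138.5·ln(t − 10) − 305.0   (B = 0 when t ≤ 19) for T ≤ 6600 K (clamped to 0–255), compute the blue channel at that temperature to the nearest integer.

113

M_in = 10⁶/2430 = 411.52; M_out = 411.52 + (-83) = 328.52.
T_out = 10⁶/328.52 = 3043.9 K → 3040 K; t = 30.4.
B = 138.5·ln(30.4 − 10) − 305.0 = 138.5·ln 20.4 − 305.0 = 138.5·3.0155 − 305.0 = 112.652.
Rounded: 113.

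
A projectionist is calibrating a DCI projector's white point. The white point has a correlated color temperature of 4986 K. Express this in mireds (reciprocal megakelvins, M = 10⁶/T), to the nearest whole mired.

201 mireds

M = 10⁶ / 4986 = 200.562 → 201 mireds.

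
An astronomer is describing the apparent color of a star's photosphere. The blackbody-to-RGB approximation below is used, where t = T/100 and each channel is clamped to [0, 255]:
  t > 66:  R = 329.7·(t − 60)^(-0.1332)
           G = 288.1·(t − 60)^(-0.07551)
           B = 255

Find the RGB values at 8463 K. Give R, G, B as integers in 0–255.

R=215, G=226, B=255

t = 8463/100 = 84.63; the t > 66 branch applies.
R = 329.7·(84.63 − 60)^(-0.1332) = 329.7·24.63^(-0.1332) = 329.7·0.65261 = 215.167.
G = 288.1·(84.63 − 60)^(-0.07551) = 288.1·24.63^(-0.07551) = 288.1·0.78511 = 226.190.
B = 255 by definition for t > 66.
Rounded: (215, 226, 255).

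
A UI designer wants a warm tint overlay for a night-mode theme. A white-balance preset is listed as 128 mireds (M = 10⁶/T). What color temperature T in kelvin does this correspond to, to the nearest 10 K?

7810 K

T = 10⁶ / 128 = 7812.50 K → 7810 K.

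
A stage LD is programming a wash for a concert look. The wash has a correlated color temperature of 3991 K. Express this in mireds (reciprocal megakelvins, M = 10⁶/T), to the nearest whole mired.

M = 10⁶ / 3991 = 250.564 → 251 mireds.

251 mireds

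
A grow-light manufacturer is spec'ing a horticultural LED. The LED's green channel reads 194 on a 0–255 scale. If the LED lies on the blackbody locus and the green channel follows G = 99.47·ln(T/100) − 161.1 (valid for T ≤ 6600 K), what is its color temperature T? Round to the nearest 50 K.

3550 K

ln t = (194 + 161.1) / 99.47 = 3.5699.
t = e^3.5699 = 35.514.
T = 100·t = 3551 K → 3550 K to the nearest 50 K.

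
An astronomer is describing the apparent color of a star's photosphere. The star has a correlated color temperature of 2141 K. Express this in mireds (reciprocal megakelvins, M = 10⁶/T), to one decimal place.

467.1 mireds

M = 10⁶ / 2141 = 467.071 → 467.1 mireds.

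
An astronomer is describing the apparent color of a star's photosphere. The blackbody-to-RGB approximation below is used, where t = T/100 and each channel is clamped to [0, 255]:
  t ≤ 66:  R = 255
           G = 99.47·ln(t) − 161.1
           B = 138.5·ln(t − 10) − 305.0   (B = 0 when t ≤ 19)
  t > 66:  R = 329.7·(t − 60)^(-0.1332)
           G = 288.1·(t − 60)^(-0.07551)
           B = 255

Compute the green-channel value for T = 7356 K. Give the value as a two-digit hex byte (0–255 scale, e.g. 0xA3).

t = 7356/100 = 73.56; the t > 66 branch applies.
G = 288.1·(73.56 − 60)^(-0.07551) = 288.1·13.56^(-0.07551) = 288.1·0.82130 = 236.617.
Rounded: 237; in hex, 0xED.

0xED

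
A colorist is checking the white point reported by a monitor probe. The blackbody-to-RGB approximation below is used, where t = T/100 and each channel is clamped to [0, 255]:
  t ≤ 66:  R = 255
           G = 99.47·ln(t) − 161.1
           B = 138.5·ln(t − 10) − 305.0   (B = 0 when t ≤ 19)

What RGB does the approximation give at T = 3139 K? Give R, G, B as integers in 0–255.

R=255, G=182, B=119

t = 3139/100 = 31.39; the t ≤ 66 branch applies.
R = 255 by definition for t ≤ 66.
G = 99.47·ln 31.39 − 161.1 = 99.47·3.4465 − 161.1 = 181.722.
B = 138.5·ln(31.39 − 10) − 305.0 = 138.5·ln 21.39 − 305.0 = 138.5·3.0629 − 305.0 = 119.215.
Rounded: (255, 182, 119).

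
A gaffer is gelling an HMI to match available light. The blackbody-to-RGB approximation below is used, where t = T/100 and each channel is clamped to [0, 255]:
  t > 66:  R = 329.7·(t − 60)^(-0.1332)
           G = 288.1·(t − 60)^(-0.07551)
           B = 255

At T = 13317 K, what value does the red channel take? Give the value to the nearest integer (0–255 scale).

t = 13317/100 = 133.17; the t > 66 branch applies.
R = 329.7·(133.17 − 60)^(-0.1332) = 329.7·73.17^(-0.1332) = 329.7·0.56451 = 186.119.
Rounded: 186.

186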